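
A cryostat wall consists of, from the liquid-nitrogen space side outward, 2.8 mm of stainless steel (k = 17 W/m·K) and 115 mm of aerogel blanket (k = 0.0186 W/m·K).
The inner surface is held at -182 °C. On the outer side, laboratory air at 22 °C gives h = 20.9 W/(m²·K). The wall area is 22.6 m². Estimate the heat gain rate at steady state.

Using the resistance-network approach (series):
R_stainless steel = L/(kA) = 0.0028/(17×22.6) = 7.288×10^-6 K/W
R_aerogel blanket = L/(kA) = 0.115/(0.0186×22.6) = 0.2736 K/W
R_outer film = 1/(h_o·A) = 1/(20.9×22.6) = 0.002117 K/W
R_total = 0.2757 K/W
Q = ΔT / R_total = 204 / 0.2757

Q ≈ 740 W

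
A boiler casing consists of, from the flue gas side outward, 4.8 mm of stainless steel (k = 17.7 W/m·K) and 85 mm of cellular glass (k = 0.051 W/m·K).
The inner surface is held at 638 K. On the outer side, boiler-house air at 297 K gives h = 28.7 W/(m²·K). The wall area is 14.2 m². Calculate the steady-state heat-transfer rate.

Treating each layer as a thermal resistance in series:
R_stainless steel = L/(kA) = 0.0048/(17.7×14.2) = 1.91×10^-5 K/W
R_cellular glass = L/(kA) = 0.085/(0.051×14.2) = 0.1174 K/W
R_outer film = 1/(h_o·A) = 1/(28.7×14.2) = 0.002454 K/W
R_total = 0.1198 K/W
Q = ΔT / R_total = 341 / 0.1198

Q ≈ 2850 W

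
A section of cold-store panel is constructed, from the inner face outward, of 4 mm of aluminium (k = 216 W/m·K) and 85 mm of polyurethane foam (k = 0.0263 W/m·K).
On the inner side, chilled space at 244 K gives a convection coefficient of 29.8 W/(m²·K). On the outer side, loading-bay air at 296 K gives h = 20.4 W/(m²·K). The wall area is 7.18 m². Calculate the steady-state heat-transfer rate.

Q ≈ 113 W

Thermal resistances in series:
R_inner film = 1/(h_i·A) = 1/(29.8×7.18) = 0.004674 K/W
R_aluminium = L/(kA) = 0.004/(216×7.18) = 2.579×10^-6 K/W
R_polyurethane foam = L/(kA) = 0.085/(0.0263×7.18) = 0.4501 K/W
R_outer film = 1/(h_o·A) = 1/(20.4×7.18) = 0.006827 K/W
R_total = 0.4616 K/W
Q = ΔT / R_total = 52 / 0.4616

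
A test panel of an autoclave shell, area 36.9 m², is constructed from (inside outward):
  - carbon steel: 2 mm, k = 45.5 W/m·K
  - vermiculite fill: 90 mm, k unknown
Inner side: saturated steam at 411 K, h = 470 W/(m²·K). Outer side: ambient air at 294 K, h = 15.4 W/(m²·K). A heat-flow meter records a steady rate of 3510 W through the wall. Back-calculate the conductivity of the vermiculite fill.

Series thermal resistances:
R_inner film = 1/(h_i·A) = 1/(470×36.9) = 5.766×10^-5 K/W
R_carbon steel = L/(kA) = 0.002/(45.5×36.9) = 1.191×10^-6 K/W
R_outer film = 1/(h_o·A) = 1/(15.4×36.9) = 0.00176 K/W
Sum of known resistances R_other = 0.001819 K/W
Total R = ΔT/Q = 117/3510 = 0.03333 K/W
R_vermiculite fill = R_total − R_other = 0.03151 K/W
k = L/(R·A) = 0.09/(0.03151×36.9)

k ≈ 0.0774 W/(m·K)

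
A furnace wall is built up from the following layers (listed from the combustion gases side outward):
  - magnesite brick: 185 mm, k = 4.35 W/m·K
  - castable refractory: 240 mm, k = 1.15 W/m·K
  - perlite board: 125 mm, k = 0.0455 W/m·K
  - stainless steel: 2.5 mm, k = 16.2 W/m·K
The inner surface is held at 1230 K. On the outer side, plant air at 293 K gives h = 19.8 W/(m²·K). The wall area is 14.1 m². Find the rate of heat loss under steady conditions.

Q ≈ 4330 W

Series thermal resistances:
R_magnesite brick = L/(kA) = 0.185/(4.35×14.1) = 0.003016 K/W
R_castable refractory = L/(kA) = 0.24/(1.15×14.1) = 0.0148 K/W
R_perlite board = L/(kA) = 0.125/(0.0455×14.1) = 0.1948 K/W
R_stainless steel = L/(kA) = 0.0025/(16.2×14.1) = 1.094×10^-5 K/W
R_outer film = 1/(h_o·A) = 1/(19.8×14.1) = 0.003582 K/W
R_total = 0.2163 K/W
Q = ΔT / R_total = 937 / 0.2163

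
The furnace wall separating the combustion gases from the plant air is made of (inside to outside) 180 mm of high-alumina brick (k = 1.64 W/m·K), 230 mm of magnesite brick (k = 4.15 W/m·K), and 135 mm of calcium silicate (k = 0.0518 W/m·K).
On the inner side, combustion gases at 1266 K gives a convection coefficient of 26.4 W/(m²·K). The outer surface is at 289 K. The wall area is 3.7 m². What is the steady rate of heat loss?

Q ≈ 1290 W

Treating each layer as a thermal resistance in series:
R_inner film = 1/(h_i·A) = 1/(26.4×3.7) = 0.01024 K/W
R_high-alumina brick = L/(kA) = 0.18/(1.64×3.7) = 0.02966 K/W
R_magnesite brick = L/(kA) = 0.23/(4.15×3.7) = 0.01498 K/W
R_calcium silicate = L/(kA) = 0.135/(0.0518×3.7) = 0.7044 K/W
R_total = 0.7593 K/W
Q = ΔT / R_total = 977 / 0.7593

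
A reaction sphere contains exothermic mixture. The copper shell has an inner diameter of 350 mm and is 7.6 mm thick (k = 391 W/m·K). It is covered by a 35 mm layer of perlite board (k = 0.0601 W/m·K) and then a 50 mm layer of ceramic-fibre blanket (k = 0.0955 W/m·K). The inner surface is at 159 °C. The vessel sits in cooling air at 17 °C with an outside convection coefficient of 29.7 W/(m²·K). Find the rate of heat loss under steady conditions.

Q ≈ 74 W

Each spherical layer contributes R = (1/r_i − 1/r_o)/(4πk):
R_copper shell = (1/0.175 − 1/0.1826)/(4π×391) = 4.84×10^-5 K/W
R_perlite board = (1/0.1826 − 1/0.2176)/(4π×0.0601) = 1.166 K/W
R_ceramic-fibre blanket = (1/0.2176 − 1/0.2676)/(4π×0.0955) = 0.7155 K/W
R_outer film = 1/(h·4πr_o²) = 1/(29.7×4π×0.2676²) = 0.03742 K/W
R_total = 1.919 K/W
Q = ΔT/R_total = 142/1.919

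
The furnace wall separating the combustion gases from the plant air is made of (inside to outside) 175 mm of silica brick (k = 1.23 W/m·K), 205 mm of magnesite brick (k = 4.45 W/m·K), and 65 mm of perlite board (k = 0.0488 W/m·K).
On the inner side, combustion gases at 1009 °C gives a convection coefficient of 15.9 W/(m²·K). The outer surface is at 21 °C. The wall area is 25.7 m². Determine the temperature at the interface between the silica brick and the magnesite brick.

T ≈ 881 °C

Thermal resistances in series:
R_inner film = 1/(h_i·A) = 1/(15.9×25.7) = 0.002447 K/W
R_silica brick = L/(kA) = 0.175/(1.23×25.7) = 0.005536 K/W
R_magnesite brick = L/(kA) = 0.205/(4.45×25.7) = 0.001793 K/W
R_perlite board = L/(kA) = 0.065/(0.0488×25.7) = 0.05183 K/W
R_total = 0.0616 K/W;  Q = ΔT/R_total = 988/0.0616 = 16040 W
T_interface = T_inner − Q·ΣR(inner→interface) = 1009 − 16000×0.007983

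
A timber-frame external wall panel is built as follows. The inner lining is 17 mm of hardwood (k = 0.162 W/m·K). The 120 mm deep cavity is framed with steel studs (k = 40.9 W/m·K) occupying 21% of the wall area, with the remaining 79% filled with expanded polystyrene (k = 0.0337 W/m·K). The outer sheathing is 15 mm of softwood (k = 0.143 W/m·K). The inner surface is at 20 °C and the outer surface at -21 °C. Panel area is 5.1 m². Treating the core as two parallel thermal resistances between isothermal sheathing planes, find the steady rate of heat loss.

Q ≈ 934 W

Sheathing layers in series; stud and cavity paths in parallel between them.
R_inner = 0.017/(0.162×5.1) = 0.02058 K/W
R_stud  = 0.12/(40.9×0.21×5.1) = 0.002739 K/W
R_cav   = 0.12/(0.0337×0.79×5.1) = 0.8838 K/W
1/R_core = 1/R_stud + 1/R_cav → R_core = 0.002731 K/W
R_outer = 0.015/(0.143×5.1) = 0.02057 K/W
R_total = 0.04387 K/W
Q = ΔT/R_total = 41/0.04387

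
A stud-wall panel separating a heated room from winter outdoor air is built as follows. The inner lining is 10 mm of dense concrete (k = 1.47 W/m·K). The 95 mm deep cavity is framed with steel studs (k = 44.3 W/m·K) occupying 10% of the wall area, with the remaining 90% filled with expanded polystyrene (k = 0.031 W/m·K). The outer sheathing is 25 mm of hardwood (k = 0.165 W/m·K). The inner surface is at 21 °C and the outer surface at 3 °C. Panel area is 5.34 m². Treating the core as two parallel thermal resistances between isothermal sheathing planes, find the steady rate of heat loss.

Q ≈ 535 W

Sheathing layers in series; stud and cavity paths in parallel between them.
R_inner = 0.01/(1.47×5.34) = 0.001274 K/W
R_stud  = 0.095/(44.3×0.1×5.34) = 0.004016 K/W
R_cav   = 0.095/(0.031×0.9×5.34) = 0.6376 K/W
1/R_core = 1/R_stud + 1/R_cav → R_core = 0.003991 K/W
R_outer = 0.025/(0.165×5.34) = 0.02837 K/W
R_total = 0.03364 K/W
Q = ΔT/R_total = 18/0.03364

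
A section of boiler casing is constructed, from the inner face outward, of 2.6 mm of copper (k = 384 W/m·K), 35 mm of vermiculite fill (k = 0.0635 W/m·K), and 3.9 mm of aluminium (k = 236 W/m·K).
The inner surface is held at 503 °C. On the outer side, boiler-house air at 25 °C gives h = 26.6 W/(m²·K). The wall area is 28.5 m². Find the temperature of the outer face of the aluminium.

T ≈ 55.5 °C

Using the resistance-network approach (series):
R_copper = L/(kA) = 0.0026/(384×28.5) = 2.376×10^-7 K/W
R_vermiculite fill = L/(kA) = 0.035/(0.0635×28.5) = 0.01934 K/W
R_aluminium = L/(kA) = 0.0039/(236×28.5) = 5.798×10^-7 K/W
R_outer film = 1/(h_o·A) = 1/(26.6×28.5) = 0.001319 K/W
R_total = 0.02066 K/W;  Q = ΔT/R_total = 478/0.02066 = 23140 W
T_interface = T_inner − Q·ΣR(inner→interface) = 503 − 23100×0.01934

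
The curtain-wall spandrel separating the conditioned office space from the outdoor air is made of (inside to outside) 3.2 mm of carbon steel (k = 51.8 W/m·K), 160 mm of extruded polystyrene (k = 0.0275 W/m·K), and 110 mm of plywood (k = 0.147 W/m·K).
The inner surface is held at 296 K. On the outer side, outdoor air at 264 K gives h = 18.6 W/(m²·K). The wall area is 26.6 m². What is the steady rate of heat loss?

Q ≈ 129 W

Thermal resistances in series:
R_carbon steel = L/(kA) = 0.0032/(51.8×26.6) = 2.322×10^-6 K/W
R_extruded polystyrene = L/(kA) = 0.16/(0.0275×26.6) = 0.2187 K/W
R_plywood = L/(kA) = 0.11/(0.147×26.6) = 0.02813 K/W
R_outer film = 1/(h_o·A) = 1/(18.6×26.6) = 0.002021 K/W
R_total = 0.2489 K/W
Q = ΔT / R_total = 32 / 0.2489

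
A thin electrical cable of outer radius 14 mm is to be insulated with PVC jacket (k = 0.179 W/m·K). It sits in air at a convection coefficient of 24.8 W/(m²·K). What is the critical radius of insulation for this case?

r_cr ≈ 7.22 mm

For a cylinder r_cr = k/h = 0.179/24.8
r_cr = 7.22 mm; since the bare radius (14 mm) is above r_cr, any added insulation will reduce heat loss.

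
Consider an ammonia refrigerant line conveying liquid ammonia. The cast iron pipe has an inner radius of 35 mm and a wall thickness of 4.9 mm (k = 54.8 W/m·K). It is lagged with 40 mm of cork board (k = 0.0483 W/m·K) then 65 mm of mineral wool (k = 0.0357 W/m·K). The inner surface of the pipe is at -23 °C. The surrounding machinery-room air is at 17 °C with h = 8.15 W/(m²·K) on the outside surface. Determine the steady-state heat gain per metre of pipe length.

Treating each annulus and film as a series resistance:
R_cast iron pipe wall = ln(39.9/35)/(2π×54.8×1) = 3.805×10^-4 K/W
R_cork board = ln(79.9/39.9)/(2π×0.0483×1) = 2.288 K/W
R_mineral wool = ln(144.9/79.9)/(2π×0.0357×1) = 2.654 K/W
R_outer film = 1/(h_o·2πr_oL) = 1/(8.15×2π×0.1449×1) = 0.1348 K/W
R_total = 5.077 K/W
Q = ΔT/R_total = 40/5.077

q′ ≈ 7.88 W/m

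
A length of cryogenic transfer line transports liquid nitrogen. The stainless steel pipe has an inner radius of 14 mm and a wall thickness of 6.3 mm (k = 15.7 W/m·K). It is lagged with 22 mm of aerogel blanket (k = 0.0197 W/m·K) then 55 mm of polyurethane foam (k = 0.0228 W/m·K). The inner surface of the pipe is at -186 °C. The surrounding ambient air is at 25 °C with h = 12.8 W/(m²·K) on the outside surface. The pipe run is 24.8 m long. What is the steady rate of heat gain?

Q ≈ 441 W

Cylindrical conduction, so R = ln(r₂/r₁)/(2πkL) per layer, in series:
R_stainless steel pipe wall = ln(20.3/14)/(2π×15.7×24.8) = 1.519×10^-4 K/W
R_aerogel blanket = ln(42.3/20.3)/(2π×0.0197×24.8) = 0.2392 K/W
R_polyurethane foam = ln(97.3/42.3)/(2π×0.0228×24.8) = 0.2345 K/W
R_outer film = 1/(h_o·2πr_oL) = 1/(12.8×2π×0.0973×24.8) = 0.005153 K/W
R_total = 0.4789 K/W
Q = ΔT/R_total = 211/0.4789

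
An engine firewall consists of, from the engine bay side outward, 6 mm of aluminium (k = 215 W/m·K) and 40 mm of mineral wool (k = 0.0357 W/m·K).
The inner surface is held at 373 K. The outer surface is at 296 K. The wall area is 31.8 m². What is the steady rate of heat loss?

Using the resistance-network approach (series):
R_aluminium = L/(kA) = 0.006/(215×31.8) = 8.776×10^-7 K/W
R_mineral wool = L/(kA) = 0.04/(0.0357×31.8) = 0.03523 K/W
R_total = 0.03524 K/W
Q = ΔT / R_total = 77 / 0.03524

Q ≈ 2190 W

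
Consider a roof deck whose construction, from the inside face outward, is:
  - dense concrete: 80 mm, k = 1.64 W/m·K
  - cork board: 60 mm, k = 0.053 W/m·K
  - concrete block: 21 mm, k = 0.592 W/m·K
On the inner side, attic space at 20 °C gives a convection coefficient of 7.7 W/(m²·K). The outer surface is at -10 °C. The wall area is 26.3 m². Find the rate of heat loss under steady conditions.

Using the resistance-network approach (series):
R_inner film = 1/(h_i·A) = 1/(7.7×26.3) = 0.004938 K/W
R_dense concrete = L/(kA) = 0.08/(1.64×26.3) = 0.001855 K/W
R_cork board = L/(kA) = 0.06/(0.053×26.3) = 0.04304 K/W
R_concrete block = L/(kA) = 0.021/(0.592×26.3) = 0.001349 K/W
R_total = 0.05119 K/W
Q = ΔT / R_total = 30 / 0.05119

Q ≈ 586 W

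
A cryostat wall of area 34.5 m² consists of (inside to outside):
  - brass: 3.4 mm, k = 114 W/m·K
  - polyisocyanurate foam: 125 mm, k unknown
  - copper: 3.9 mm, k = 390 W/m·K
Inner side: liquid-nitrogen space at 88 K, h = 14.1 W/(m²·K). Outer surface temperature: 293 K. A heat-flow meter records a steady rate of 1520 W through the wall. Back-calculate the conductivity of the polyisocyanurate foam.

k ≈ 0.0273 W/(m·K)

Model the wall as resistances in series:
R_inner film = 1/(h_i·A) = 1/(14.1×34.5) = 0.002056 K/W
R_brass = L/(kA) = 0.0034/(114×34.5) = 8.645×10^-7 K/W
R_copper = L/(kA) = 0.0039/(390×34.5) = 2.899×10^-7 K/W
Sum of known resistances R_other = 0.002057 K/W
Total R = ΔT/Q = 205/1520 = 0.1349 K/W
R_polyisocyanurate foam = R_total − R_other = 0.1328 K/W
k = L/(R·A) = 0.125/(0.1328×34.5)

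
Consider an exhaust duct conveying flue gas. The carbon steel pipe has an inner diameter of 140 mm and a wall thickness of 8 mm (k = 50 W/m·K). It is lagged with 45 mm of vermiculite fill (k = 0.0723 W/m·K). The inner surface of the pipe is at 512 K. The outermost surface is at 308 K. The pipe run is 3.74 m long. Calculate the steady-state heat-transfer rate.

Q ≈ 761 W

Per-layer cylindrical resistances, series-summed:
R_carbon steel pipe wall = ln(78/70)/(2π×50×3.74) = 9.21×10^-5 K/W
R_vermiculite fill = ln(123/78)/(2π×0.0723×3.74) = 0.2681 K/W
R_total = 0.2682 K/W
Q = ΔT/R_total = 204/0.2682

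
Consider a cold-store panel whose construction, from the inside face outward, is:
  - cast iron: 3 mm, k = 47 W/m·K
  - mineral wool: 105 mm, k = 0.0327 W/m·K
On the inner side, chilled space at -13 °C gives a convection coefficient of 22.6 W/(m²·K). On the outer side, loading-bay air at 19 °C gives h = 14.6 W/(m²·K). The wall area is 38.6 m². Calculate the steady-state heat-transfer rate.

Model the wall as resistances in series:
R_inner film = 1/(h_i·A) = 1/(22.6×38.6) = 0.001146 K/W
R_cast iron = L/(kA) = 0.003/(47×38.6) = 1.654×10^-6 K/W
R_mineral wool = L/(kA) = 0.105/(0.0327×38.6) = 0.08319 K/W
R_outer film = 1/(h_o·A) = 1/(14.6×38.6) = 0.001774 K/W
R_total = 0.08611 K/W
Q = ΔT / R_total = 32 / 0.08611

Q ≈ 372 W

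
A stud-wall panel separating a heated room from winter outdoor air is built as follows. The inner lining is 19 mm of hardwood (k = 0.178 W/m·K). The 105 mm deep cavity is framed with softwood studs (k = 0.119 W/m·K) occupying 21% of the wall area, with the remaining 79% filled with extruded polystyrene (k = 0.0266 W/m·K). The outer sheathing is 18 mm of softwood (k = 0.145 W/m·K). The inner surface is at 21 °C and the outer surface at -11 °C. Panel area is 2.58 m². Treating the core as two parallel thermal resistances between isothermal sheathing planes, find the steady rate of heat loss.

Q ≈ 32.8 W

Sheathing layers in series; stud and cavity paths in parallel between them.
R_inner = 0.019/(0.178×2.58) = 0.04137 K/W
R_stud  = 0.105/(0.119×0.21×2.58) = 1.629 K/W
R_cav   = 0.105/(0.0266×0.79×2.58) = 1.937 K/W
1/R_core = 1/R_stud + 1/R_cav → R_core = 0.8847 K/W
R_outer = 0.018/(0.145×2.58) = 0.04812 K/W
R_total = 0.9741 K/W
Q = ΔT/R_total = 32/0.9741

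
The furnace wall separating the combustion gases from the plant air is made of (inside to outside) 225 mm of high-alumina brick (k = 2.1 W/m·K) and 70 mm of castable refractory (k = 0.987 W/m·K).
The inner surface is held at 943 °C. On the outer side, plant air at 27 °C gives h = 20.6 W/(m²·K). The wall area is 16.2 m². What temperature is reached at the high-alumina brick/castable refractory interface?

Series thermal resistances:
R_high-alumina brick = L/(kA) = 0.225/(2.1×16.2) = 0.006614 K/W
R_castable refractory = L/(kA) = 0.07/(0.987×16.2) = 0.004378 K/W
R_outer film = 1/(h_o·A) = 1/(20.6×16.2) = 0.002997 K/W
R_total = 0.01399 K/W;  Q = ΔT/R_total = 916/0.01399 = 65480 W
T_interface = T_inner − Q·ΣR(inner→interface) = 943 − 65500×0.006614

T ≈ 510 °C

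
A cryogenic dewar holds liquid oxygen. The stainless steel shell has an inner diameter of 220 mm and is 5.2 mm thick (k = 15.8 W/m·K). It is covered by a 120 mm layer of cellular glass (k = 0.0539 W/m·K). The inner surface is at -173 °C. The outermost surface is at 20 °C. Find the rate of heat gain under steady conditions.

For a spherical shell R = (1/r₁ − 1/r₂)/(4πk); film R = 1/(h·4πr²). In series:
R_stainless steel shell = (1/0.11 − 1/0.1152)/(4π×15.8) = 0.002067 K/W
R_cellular glass = (1/0.1152 − 1/0.2352)/(4π×0.0539) = 6.539 K/W
R_total = 6.541 K/W
Q = ΔT/R_total = 193/6.541

Q ≈ 29.5 W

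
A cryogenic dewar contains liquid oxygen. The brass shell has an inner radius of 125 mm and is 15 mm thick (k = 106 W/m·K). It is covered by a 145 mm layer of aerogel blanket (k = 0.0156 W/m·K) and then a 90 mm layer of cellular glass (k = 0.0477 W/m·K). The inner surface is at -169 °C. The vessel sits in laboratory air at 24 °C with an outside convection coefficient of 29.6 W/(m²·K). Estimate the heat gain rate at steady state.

Spherical conduction: R = (1/r_in − 1/r_out)/(4πk) per layer; series-sum.
R_brass shell = (1/0.125 − 1/0.14)/(4π×106) = 6.435×10^-4 K/W
R_aerogel blanket = (1/0.14 − 1/0.285)/(4π×0.0156) = 18.54 K/W
R_cellular glass = (1/0.285 − 1/0.375)/(4π×0.0477) = 1.405 K/W
R_outer film = 1/(h·4πr_o²) = 1/(29.6×4π×0.375²) = 0.01912 K/W
R_total = 19.96 K/W
Q = ΔT/R_total = 193/19.96

Q ≈ 9.67 W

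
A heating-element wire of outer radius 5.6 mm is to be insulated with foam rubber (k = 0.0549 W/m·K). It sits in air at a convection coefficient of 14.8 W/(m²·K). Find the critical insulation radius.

For a cylinder r_cr = k/h = 0.0549/14.8
r_cr = 3.71 mm; since the bare radius (5.6 mm) is above r_cr, any added insulation will reduce heat loss.

r_cr ≈ 3.71 mm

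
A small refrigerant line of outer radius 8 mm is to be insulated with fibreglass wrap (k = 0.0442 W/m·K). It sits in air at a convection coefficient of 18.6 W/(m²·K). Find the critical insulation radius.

r_cr ≈ 2.38 mm

For a cylinder r_cr = k/h = 0.0442/18.6
r_cr = 2.38 mm; since the bare radius (8 mm) is above r_cr, any added insulation will reduce heat loss.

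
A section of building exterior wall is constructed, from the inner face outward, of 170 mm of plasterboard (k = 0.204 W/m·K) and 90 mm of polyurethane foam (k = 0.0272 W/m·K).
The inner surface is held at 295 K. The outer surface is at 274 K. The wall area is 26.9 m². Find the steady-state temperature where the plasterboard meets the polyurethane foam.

T ≈ 291 K

Model the wall as resistances in series:
R_plasterboard = L/(kA) = 0.17/(0.204×26.9) = 0.03098 K/W
R_polyurethane foam = L/(kA) = 0.09/(0.0272×26.9) = 0.123 K/W
R_total = 0.154 K/W;  Q = ΔT/R_total = 21/0.154 = 136.4 W
T_interface = T_inner − Q·ΣR(inner→interface) = 295 − 136×0.03098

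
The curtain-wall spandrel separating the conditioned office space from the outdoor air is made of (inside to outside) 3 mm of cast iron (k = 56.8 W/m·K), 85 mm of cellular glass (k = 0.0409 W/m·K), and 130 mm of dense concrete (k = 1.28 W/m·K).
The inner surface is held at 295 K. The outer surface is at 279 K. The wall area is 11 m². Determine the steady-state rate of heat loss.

Using the resistance-network approach (series):
R_cast iron = L/(kA) = 0.003/(56.8×11) = 4.802×10^-6 K/W
R_cellular glass = L/(kA) = 0.085/(0.0409×11) = 0.1889 K/W
R_dense concrete = L/(kA) = 0.13/(1.28×11) = 0.009233 K/W
R_total = 0.1982 K/W
Q = ΔT / R_total = 16 / 0.1982

Q ≈ 80.7 W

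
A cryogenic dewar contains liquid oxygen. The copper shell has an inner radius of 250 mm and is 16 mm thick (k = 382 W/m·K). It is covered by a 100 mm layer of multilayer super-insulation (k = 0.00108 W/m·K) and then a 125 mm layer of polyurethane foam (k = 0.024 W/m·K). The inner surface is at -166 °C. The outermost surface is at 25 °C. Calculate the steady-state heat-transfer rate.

Q ≈ 2.45 W

Spherical conduction: R = (1/r_in − 1/r_out)/(4πk) per layer; series-sum.
R_copper shell = (1/0.25 − 1/0.266)/(4π×382) = 5.012×10^-5 K/W
R_multilayer super-insulation = (1/0.266 − 1/0.366)/(4π×0.00108) = 75.68 K/W
R_polyurethane foam = (1/0.366 − 1/0.491)/(4π×0.024) = 2.306 K/W
R_total = 77.99 K/W
Q = ΔT/R_total = 191/77.99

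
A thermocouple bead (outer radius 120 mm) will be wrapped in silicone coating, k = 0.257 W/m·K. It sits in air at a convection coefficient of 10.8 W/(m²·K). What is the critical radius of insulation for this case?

For a sphere r_cr = 2k/h = 2×0.257/10.8
r_cr = 47.6 mm; since the bare radius (120 mm) is above r_cr, any added insulation will reduce heat loss.

r_cr ≈ 47.6 mm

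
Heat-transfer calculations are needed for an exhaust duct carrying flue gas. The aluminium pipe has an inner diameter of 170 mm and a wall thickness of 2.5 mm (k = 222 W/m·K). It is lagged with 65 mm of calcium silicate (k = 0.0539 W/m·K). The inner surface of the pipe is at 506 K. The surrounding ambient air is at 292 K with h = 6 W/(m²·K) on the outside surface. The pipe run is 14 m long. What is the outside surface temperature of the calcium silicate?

Cylindrical conduction, so R = ln(r₂/r₁)/(2πkL) per layer, in series:
R_aluminium pipe wall = ln(87.5/85)/(2π×222×14) = 1.484×10^-6 K/W
R_calcium silicate = ln(152.5/87.5)/(2π×0.0539×14) = 0.1172 K/W
R_outer film = 1/(h_o·2πr_oL) = 1/(6×2π×0.1525×14) = 0.01242 K/W
R_total = 0.1296 K/W
Q = ΔT/R_total = 214/0.1296
Q = 1650 W
T_interface = T_inner − Q·ΣR(inner→interface) = 506 − 1650×0.1172

T ≈ 313 K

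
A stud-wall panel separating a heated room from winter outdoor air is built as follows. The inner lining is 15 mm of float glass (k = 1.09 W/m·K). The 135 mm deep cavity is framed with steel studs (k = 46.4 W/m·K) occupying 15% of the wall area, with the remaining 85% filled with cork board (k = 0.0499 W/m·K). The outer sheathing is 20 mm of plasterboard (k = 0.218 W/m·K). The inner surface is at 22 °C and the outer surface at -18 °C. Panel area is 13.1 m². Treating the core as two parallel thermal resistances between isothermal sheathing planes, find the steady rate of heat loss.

Q ≈ 4200 W

Sheathing layers in series; stud and cavity paths in parallel between them.
R_inner = 0.015/(1.09×13.1) = 0.00105 K/W
R_stud  = 0.135/(46.4×0.15×13.1) = 0.001481 K/W
R_cav   = 0.135/(0.0499×0.85×13.1) = 0.243 K/W
1/R_core = 1/R_stud + 1/R_cav → R_core = 0.001472 K/W
R_outer = 0.02/(0.218×13.1) = 0.007003 K/W
R_total = 0.009525 K/W
Q = ΔT/R_total = 40/0.009525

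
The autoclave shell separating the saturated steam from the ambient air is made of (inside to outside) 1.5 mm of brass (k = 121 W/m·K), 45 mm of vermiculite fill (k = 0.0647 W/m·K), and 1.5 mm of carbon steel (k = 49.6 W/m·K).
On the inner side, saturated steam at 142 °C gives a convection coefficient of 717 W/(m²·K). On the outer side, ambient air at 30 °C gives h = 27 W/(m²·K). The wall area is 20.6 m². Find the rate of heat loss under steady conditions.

Model the wall as resistances in series:
R_inner film = 1/(h_i·A) = 1/(717×20.6) = 6.77×10^-5 K/W
R_brass = L/(kA) = 0.0015/(121×20.6) = 6.018×10^-7 K/W
R_vermiculite fill = L/(kA) = 0.045/(0.0647×20.6) = 0.03376 K/W
R_carbon steel = L/(kA) = 0.0015/(49.6×20.6) = 1.468×10^-6 K/W
R_outer film = 1/(h_o·A) = 1/(27×20.6) = 0.001798 K/W
R_total = 0.03563 K/W
Q = ΔT / R_total = 112 / 0.03563

Q ≈ 3140 W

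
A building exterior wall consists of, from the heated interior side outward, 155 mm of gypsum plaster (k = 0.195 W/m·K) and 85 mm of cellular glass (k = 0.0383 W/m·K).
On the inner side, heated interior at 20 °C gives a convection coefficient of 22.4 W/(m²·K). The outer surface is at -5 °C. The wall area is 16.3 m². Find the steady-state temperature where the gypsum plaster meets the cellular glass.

Treating each layer as a thermal resistance in series:
R_inner film = 1/(h_i·A) = 1/(22.4×16.3) = 0.002739 K/W
R_gypsum plaster = L/(kA) = 0.155/(0.195×16.3) = 0.04877 K/W
R_cellular glass = L/(kA) = 0.085/(0.0383×16.3) = 0.1362 K/W
R_total = 0.1877 K/W;  Q = ΔT/R_total = 25/0.1877 = 133.2 W
T_interface = T_inner − Q·ΣR(inner→interface) = 20 − 133×0.0515

T ≈ 13.1 °C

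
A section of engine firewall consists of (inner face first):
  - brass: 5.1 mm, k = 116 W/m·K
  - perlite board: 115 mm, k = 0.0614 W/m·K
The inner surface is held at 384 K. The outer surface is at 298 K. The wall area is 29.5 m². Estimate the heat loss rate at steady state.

Q ≈ 1350 W

Thermal resistances in series:
R_brass = L/(kA) = 0.0051/(116×29.5) = 1.49×10^-6 K/W
R_perlite board = L/(kA) = 0.115/(0.0614×29.5) = 0.06349 K/W
R_total = 0.06349 K/W
Q = ΔT / R_total = 86 / 0.06349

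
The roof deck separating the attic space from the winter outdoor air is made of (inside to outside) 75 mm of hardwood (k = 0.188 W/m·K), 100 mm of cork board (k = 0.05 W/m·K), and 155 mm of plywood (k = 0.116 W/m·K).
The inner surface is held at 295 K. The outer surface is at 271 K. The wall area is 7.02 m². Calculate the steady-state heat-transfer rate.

Thermal resistances in series:
R_hardwood = L/(kA) = 0.075/(0.188×7.02) = 0.05683 K/W
R_cork board = L/(kA) = 0.1/(0.05×7.02) = 0.2849 K/W
R_plywood = L/(kA) = 0.155/(0.116×7.02) = 0.1903 K/W
R_total = 0.5321 K/W
Q = ΔT / R_total = 24 / 0.5321

Q ≈ 45.1 W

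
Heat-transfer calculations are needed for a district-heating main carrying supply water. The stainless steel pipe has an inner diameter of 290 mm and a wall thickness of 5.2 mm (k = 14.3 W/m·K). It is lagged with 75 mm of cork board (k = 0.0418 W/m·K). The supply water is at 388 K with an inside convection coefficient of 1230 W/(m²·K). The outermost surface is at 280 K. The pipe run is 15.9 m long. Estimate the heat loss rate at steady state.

Q ≈ 1110 W

For a radial system each layer contributes R = ln(r_out/r_in)/(2πkL); films add R = 1/(hA).
R_inner film = 1/(h_i·2πr₁L) = 1/(1230×2π×0.145×15.9) = 5.612×10^-5 K/W
R_stainless steel pipe wall = ln(150.2/145)/(2π×14.3×15.9) = 2.466×10^-5 K/W
R_cork board = ln(225.2/150.2)/(2π×0.0418×15.9) = 0.09699 K/W
R_total = 0.09707 K/W
Q = ΔT/R_total = 108/0.09707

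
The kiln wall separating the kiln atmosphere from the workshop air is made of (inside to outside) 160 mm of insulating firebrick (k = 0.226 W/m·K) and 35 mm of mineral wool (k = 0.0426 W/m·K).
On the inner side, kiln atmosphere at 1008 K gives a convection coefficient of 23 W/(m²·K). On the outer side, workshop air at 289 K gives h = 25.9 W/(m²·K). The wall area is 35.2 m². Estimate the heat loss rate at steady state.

Q ≈ 15700 W

Thermal resistances in series:
R_inner film = 1/(h_i·A) = 1/(23×35.2) = 0.001235 K/W
R_insulating firebrick = L/(kA) = 0.16/(0.226×35.2) = 0.02011 K/W
R_mineral wool = L/(kA) = 0.035/(0.0426×35.2) = 0.02334 K/W
R_outer film = 1/(h_o·A) = 1/(25.9×35.2) = 0.001097 K/W
R_total = 0.04579 K/W
Q = ΔT / R_total = 719 / 0.04579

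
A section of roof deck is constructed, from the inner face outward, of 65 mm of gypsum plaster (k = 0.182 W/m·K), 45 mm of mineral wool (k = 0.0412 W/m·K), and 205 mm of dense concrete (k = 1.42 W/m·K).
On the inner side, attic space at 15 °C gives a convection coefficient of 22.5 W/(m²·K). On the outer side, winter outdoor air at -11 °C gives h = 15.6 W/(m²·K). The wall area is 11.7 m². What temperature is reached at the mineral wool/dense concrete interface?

T ≈ -7.82 °C

Series thermal resistances:
R_inner film = 1/(h_i·A) = 1/(22.5×11.7) = 0.003799 K/W
R_gypsum plaster = L/(kA) = 0.065/(0.182×11.7) = 0.03053 K/W
R_mineral wool = L/(kA) = 0.045/(0.0412×11.7) = 0.09335 K/W
R_dense concrete = L/(kA) = 0.205/(1.42×11.7) = 0.01234 K/W
R_outer film = 1/(h_o·A) = 1/(15.6×11.7) = 0.005479 K/W
R_total = 0.1455 K/W;  Q = ΔT/R_total = 26/0.1455 = 178.7 W
T_interface = T_inner − Q·ΣR(inner→interface) = 15 − 179×0.1277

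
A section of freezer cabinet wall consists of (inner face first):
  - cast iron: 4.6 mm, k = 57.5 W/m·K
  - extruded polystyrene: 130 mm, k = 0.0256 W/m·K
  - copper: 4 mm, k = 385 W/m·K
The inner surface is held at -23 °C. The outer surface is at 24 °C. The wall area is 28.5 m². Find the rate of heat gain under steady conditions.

Q ≈ 264 W

Using the resistance-network approach (series):
R_cast iron = L/(kA) = 0.0046/(57.5×28.5) = 2.807×10^-6 K/W
R_extruded polystyrene = L/(kA) = 0.13/(0.0256×28.5) = 0.1782 K/W
R_copper = L/(kA) = 0.004/(385×28.5) = 3.645×10^-7 K/W
R_total = 0.1782 K/W
Q = ΔT / R_total = 47 / 0.1782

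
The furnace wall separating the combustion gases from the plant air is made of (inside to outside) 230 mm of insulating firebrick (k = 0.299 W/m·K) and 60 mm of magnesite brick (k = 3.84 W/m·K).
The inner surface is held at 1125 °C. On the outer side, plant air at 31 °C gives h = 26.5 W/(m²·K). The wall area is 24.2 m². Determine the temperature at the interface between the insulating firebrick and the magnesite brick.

T ≈ 102 °C

Model the wall as resistances in series:
R_insulating firebrick = L/(kA) = 0.23/(0.299×24.2) = 0.03179 K/W
R_magnesite brick = L/(kA) = 0.06/(3.84×24.2) = 6.457×10^-4 K/W
R_outer film = 1/(h_o·A) = 1/(26.5×24.2) = 0.001559 K/W
R_total = 0.03399 K/W;  Q = ΔT/R_total = 1094/0.03399 = 32180 W
T_interface = T_inner − Q·ΣR(inner→interface) = 1125 − 32200×0.03179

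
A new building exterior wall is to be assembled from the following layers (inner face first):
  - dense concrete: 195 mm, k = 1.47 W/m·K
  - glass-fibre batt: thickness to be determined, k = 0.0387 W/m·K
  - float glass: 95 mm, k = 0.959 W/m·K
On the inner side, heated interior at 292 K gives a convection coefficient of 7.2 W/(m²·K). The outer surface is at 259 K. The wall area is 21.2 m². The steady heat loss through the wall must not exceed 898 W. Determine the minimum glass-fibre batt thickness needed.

Model the wall as resistances in series:
R_inner film = 1/(h_i·A) = 1/(7.2×21.2) = 0.006551 K/W
R_dense concrete = L/(kA) = 0.195/(1.47×21.2) = 0.006257 K/W
R_float glass = L/(kA) = 0.095/(0.959×21.2) = 0.004673 K/W
Sum of the known resistances R_other = 0.01748 K/W
Required total resistance R_tot = ΔT/Q_allow = 33/898 = 0.03675 K/W
R_glass-fibre batt = R_tot − R_other = 0.01927 K/W
L = R·k·A = 0.01927×0.0387×21.2

L ≈ 15.8 mm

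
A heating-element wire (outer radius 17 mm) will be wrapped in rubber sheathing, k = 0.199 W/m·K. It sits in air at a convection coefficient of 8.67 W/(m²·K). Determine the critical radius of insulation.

For a cylinder r_cr = k/h = 0.199/8.67
r_cr = 23 mm; since the bare radius (17 mm) is below r_cr, adding a thin layer of insulation will *increase* heat loss.

r_cr ≈ 23 mm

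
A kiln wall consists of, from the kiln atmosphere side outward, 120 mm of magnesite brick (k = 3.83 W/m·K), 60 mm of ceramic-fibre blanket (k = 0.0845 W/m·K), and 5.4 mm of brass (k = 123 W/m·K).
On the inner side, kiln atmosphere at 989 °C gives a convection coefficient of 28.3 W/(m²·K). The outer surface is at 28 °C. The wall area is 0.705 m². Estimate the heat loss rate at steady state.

Model the wall as resistances in series:
R_inner film = 1/(h_i·A) = 1/(28.3×0.705) = 0.05012 K/W
R_magnesite brick = L/(kA) = 0.12/(3.83×0.705) = 0.04444 K/W
R_ceramic-fibre blanket = L/(kA) = 0.06/(0.0845×0.705) = 1.007 K/W
R_brass = L/(kA) = 0.0054/(123×0.705) = 6.227×10^-5 K/W
R_total = 1.102 K/W
Q = ΔT / R_total = 961 / 1.102

Q ≈ 872 W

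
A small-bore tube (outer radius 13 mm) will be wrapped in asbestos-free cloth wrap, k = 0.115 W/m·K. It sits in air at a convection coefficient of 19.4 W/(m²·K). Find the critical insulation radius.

r_cr ≈ 5.93 mm

For a cylinder r_cr = k/h = 0.115/19.4
r_cr = 5.93 mm; since the bare radius (13 mm) is above r_cr, any added insulation will reduce heat loss.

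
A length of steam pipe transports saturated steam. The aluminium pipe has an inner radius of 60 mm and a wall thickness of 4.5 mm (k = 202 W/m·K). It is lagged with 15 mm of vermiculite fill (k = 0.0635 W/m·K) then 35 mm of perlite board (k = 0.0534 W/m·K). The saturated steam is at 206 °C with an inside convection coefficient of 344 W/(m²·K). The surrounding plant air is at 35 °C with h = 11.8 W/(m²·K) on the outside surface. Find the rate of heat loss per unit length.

q′ ≈ 98.4 W/m

Radial resistances (cylindrical: R_cond = ln(r_o/r_i)/(2πkL), R_conv = 1/(h·2πrL)):
R_inner film = 1/(h_i·2πr₁L) = 1/(344×2π×0.06×1) = 0.007711 K/W
R_aluminium pipe wall = ln(64.5/60)/(2π×202×1) = 5.698×10^-5 K/W
R_vermiculite fill = ln(79.5/64.5)/(2π×0.0635×1) = 0.5241 K/W
R_perlite board = ln(114.5/79.5)/(2π×0.0534×1) = 1.087 K/W
R_outer film = 1/(h_o·2πr_oL) = 1/(11.8×2π×0.1145×1) = 0.1178 K/W
R_total = 1.737 K/W
Q = ΔT/R_total = 171/1.737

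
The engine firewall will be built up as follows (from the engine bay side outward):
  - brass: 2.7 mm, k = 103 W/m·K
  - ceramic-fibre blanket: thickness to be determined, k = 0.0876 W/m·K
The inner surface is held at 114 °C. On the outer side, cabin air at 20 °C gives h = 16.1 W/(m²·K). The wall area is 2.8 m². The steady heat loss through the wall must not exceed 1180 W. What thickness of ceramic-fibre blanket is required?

L ≈ 14.1 mm

Thermal resistances in series:
R_brass = L/(kA) = 0.0027/(103×2.8) = 9.362×10^-6 K/W
R_outer film = 1/(h_o·A) = 1/(16.1×2.8) = 0.02218 K/W
Sum of the known resistances R_other = 0.02219 K/W
Required total resistance R_tot = ΔT/Q_allow = 94/1180 = 0.07966 K/W
R_ceramic-fibre blanket = R_tot − R_other = 0.05747 K/W
L = R·k·A = 0.05747×0.0876×2.8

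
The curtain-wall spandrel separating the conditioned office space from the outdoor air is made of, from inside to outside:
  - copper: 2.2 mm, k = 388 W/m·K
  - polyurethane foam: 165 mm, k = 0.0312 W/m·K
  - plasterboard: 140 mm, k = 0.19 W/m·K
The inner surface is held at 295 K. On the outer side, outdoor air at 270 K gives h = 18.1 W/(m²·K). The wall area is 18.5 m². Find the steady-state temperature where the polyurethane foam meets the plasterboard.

T ≈ 273 K

Using the resistance-network approach (series):
R_copper = L/(kA) = 0.0022/(388×18.5) = 3.065×10^-7 K/W
R_polyurethane foam = L/(kA) = 0.165/(0.0312×18.5) = 0.2859 K/W
R_plasterboard = L/(kA) = 0.14/(0.19×18.5) = 0.03983 K/W
R_outer film = 1/(h_o·A) = 1/(18.1×18.5) = 0.002986 K/W
R_total = 0.3287 K/W;  Q = ΔT/R_total = 25/0.3287 = 76.06 W
T_interface = T_inner − Q·ΣR(inner→interface) = 295 − 76.1×0.2859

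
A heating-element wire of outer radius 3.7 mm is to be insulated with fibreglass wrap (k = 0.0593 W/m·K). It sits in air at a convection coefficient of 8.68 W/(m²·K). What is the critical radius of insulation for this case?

For a cylinder r_cr = k/h = 0.0593/8.68
r_cr = 6.83 mm; since the bare radius (3.7 mm) is below r_cr, adding a thin layer of insulation will *increase* heat loss.

r_cr ≈ 6.83 mm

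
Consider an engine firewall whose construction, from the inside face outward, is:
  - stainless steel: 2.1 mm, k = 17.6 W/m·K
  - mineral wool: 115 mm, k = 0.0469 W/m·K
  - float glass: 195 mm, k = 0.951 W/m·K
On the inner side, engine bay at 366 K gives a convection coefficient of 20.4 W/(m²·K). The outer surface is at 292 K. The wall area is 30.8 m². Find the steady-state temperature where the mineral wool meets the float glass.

T ≈ 298 K

Using the resistance-network approach (series):
R_inner film = 1/(h_i·A) = 1/(20.4×30.8) = 0.001592 K/W
R_stainless steel = L/(kA) = 0.0021/(17.6×30.8) = 3.874×10^-6 K/W
R_mineral wool = L/(kA) = 0.115/(0.0469×30.8) = 0.07961 K/W
R_float glass = L/(kA) = 0.195/(0.951×30.8) = 0.006657 K/W
R_total = 0.08786 K/W;  Q = ΔT/R_total = 74/0.08786 = 842.2 W
T_interface = T_inner − Q·ΣR(inner→interface) = 366 − 842×0.08121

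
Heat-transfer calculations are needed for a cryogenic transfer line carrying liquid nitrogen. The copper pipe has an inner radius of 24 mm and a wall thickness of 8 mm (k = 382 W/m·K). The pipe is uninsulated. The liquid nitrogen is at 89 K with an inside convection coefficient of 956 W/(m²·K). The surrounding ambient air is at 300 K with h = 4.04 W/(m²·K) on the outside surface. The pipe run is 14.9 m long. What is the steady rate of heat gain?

Cylindrical conduction, so R = ln(r₂/r₁)/(2πkL) per layer, in series:
R_inner film = 1/(h_i·2πr₁L) = 1/(956×2π×0.024×14.9) = 4.655×10^-4 K/W
R_copper pipe wall = ln(32/24)/(2π×382×14.9) = 8.044×10^-6 K/W
R_outer film = 1/(h_o·2πr_oL) = 1/(4.04×2π×0.032×14.9) = 0.08262 K/W
R_total = 0.0831 K/W
Q = ΔT/R_total = 211/0.0831

Q ≈ 2540 W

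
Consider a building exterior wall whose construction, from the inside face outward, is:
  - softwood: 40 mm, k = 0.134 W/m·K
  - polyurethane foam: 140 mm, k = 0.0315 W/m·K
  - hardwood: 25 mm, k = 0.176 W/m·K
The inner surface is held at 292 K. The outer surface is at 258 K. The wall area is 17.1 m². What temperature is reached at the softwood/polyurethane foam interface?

Model the wall as resistances in series:
R_softwood = L/(kA) = 0.04/(0.134×17.1) = 0.01746 K/W
R_polyurethane foam = L/(kA) = 0.14/(0.0315×17.1) = 0.2599 K/W
R_hardwood = L/(kA) = 0.025/(0.176×17.1) = 0.008307 K/W
R_total = 0.2857 K/W;  Q = ΔT/R_total = 34/0.2857 = 119 W
T_interface = T_inner − Q·ΣR(inner→interface) = 292 − 119×0.01746

T ≈ 290 K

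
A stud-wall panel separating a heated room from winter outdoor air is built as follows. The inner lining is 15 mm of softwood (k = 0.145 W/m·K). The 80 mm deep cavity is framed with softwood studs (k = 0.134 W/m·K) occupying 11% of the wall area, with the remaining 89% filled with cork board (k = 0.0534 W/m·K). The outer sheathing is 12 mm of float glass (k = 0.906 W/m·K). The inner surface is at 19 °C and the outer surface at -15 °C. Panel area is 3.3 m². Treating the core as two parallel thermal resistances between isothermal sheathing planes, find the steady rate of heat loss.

Sheathing layers in series; stud and cavity paths in parallel between them.
R_inner = 0.015/(0.145×3.3) = 0.03135 K/W
R_stud  = 0.08/(0.134×0.11×3.3) = 1.645 K/W
R_cav   = 0.08/(0.0534×0.89×3.3) = 0.5101 K/W
1/R_core = 1/R_stud + 1/R_cav → R_core = 0.3893 K/W
R_outer = 0.012/(0.906×3.3) = 0.004014 K/W
R_total = 0.4247 K/W
Q = ΔT/R_total = 34/0.4247

Q ≈ 80.1 W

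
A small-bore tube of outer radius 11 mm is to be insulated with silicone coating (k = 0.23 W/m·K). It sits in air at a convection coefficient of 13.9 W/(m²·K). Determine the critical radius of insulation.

r_cr ≈ 16.5 mm

For a cylinder r_cr = k/h = 0.23/13.9
r_cr = 16.5 mm; since the bare radius (11 mm) is below r_cr, adding a thin layer of insulation will *increase* heat loss.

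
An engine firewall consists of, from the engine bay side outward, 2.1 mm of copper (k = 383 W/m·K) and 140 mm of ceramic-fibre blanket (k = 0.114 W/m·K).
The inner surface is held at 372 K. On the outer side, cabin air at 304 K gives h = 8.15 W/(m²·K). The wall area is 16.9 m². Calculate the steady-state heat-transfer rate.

Thermal resistances in series:
R_copper = L/(kA) = 0.0021/(383×16.9) = 3.244×10^-7 K/W
R_ceramic-fibre blanket = L/(kA) = 0.14/(0.114×16.9) = 0.07267 K/W
R_outer film = 1/(h_o·A) = 1/(8.15×16.9) = 0.00726 K/W
R_total = 0.07993 K/W
Q = ΔT / R_total = 68 / 0.07993

Q ≈ 851 W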